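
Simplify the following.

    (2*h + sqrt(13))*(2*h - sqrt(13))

Difference of squares with P = 2*h, Q = sqrt(13).

4*h**2 - 13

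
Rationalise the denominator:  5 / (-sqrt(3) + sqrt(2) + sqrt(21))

Group as (sqrt(2) + sqrt(21)) - sqrt(3); multiply by (sqrt(2) + sqrt(21)) + sqrt(3), then rationalise the remaining surd.

(-55*sqrt(2) - 15*sqrt(14) + 50*sqrt(3) + 40*sqrt(21))/116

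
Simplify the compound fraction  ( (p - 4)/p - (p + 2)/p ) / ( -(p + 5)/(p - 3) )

(6*p - 18)/(p**2 + 5*p)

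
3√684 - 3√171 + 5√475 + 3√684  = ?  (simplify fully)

3√684 = 18*√19; 3√171 = 9*√19; 5√475 = 25*√19; 3√684 = 18*√19
Combine: (18 - 9 + 25 + 18)·√19 = 52*√19

52*√19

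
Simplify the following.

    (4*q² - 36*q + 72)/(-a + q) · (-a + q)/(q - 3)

4*q - 24

Factor: 4*q² - 36*q + 72 = 4·(q - 3)·(q - 6)
Cancel the common factors (-a + q), (q - 3).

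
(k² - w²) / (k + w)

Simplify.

Difference of squares: factor out (k + w).

k - w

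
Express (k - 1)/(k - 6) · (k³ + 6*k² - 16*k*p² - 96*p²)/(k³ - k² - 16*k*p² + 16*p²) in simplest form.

(k + 6)/(k - 6)

Factor: k³ + 6*k² - 16*k*p² - 96*p² = (k - 4*p)·(k + 4*p)·(k + 6);  k³ - k² - 16*k*p² + 16*p² = (k - 1)·(k - 4*p)·(k + 4*p)
Cancel the common factors (k + 4*p), (k - 4*p), (k - 1).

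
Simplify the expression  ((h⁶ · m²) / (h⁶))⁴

m⁸

Inside the bracket: m²
Raise to the power 4: m⁸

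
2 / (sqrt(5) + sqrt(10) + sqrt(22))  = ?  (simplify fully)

Group as (sqrt(10) + sqrt(22)) + sqrt(5); multiply by (sqrt(10) + sqrt(22)) - sqrt(5), then rationalise the remaining surd.

(-40*sqrt(11) - 14*sqrt(22) + 34*sqrt(10) + 54*sqrt(5))/151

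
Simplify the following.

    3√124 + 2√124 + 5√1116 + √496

44*√31

3√124 = 6*√31; 2√124 = 4*√31; 5√1116 = 30*√31; √496 = 4*√31
Combine: (6 + 4 + 30 + 4)·√31 = 44*√31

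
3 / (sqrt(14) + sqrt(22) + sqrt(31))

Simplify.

Group as (sqrt(22) + sqrt(31)) + sqrt(14); multiply by (sqrt(22) + sqrt(31)) - sqrt(14), then rationalise the remaining surd.

(-12*sqrt(2387) + 15*sqrt(31) + 69*sqrt(22) + 117*sqrt(14))/1207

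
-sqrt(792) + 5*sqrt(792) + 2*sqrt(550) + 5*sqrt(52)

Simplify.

sqrt(792) = 6*sqrt(22); 5*sqrt(792) = 30*sqrt(22); 2*sqrt(550) = 10*sqrt(22); 5*sqrt(52) = 10*sqrt(13)

10*sqrt(13) + 34*sqrt(22)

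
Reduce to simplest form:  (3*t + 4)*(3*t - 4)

Product of conjugates: (P+Q)(P-Q) = P^2 - Q^2.

9*t^2 - 16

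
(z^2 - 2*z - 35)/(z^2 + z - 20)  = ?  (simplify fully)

Factor: z^2 - 2*z - 35 = (z + 5)*(z - 7);  z^2 + z - 20 = (z - 4)*(z + 5)
Cancel the common factor (z + 5).

(z - 7)/(z - 4)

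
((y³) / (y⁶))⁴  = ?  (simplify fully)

y^(-12)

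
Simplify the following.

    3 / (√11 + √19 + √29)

(-6*√6061 + 3*√29 + 63*√19 + 111*√11)/835

Group as (√11 + √29) + √19; multiply by (√11 + √29) - √19, then rationalise the remaining surd.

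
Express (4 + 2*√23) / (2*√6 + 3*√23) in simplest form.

(-4*√138 - 8*√6 + 12*√23 + 138)/183

Multiply numerator and denominator by -2*√6 + 3*√23.
Denominator becomes 183; numerator becomes -4*√138 - 8*√6 + 12*√23 + 138.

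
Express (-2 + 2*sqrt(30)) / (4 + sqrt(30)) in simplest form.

Multiply numerator and denominator by -sqrt(30) + 4.
Denominator becomes -14; numerator becomes -68 + 10*sqrt(30).

(-5*sqrt(30) + 34)/7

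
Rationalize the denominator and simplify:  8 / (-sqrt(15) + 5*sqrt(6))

(8*sqrt(15) + 40*sqrt(6))/135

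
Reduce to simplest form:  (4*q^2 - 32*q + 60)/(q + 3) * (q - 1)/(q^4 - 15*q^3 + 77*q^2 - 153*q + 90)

4/(q^2 - 3*q - 18)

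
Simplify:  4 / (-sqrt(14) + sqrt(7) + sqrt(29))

Group as (sqrt(7) + sqrt(29)) - sqrt(14); multiply by (sqrt(7) + sqrt(29)) + sqrt(14), then rationalise the remaining surd.

(-11*sqrt(14) - 4*sqrt(29) + 18*sqrt(7) + 7*sqrt(58))/41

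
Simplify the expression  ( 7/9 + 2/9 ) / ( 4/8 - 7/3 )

-6/11

Numerator: 7/9 + 2/9 = 1
Denominator: 4/8 - 7/3 = -11/6
Divide: (1) · (-6/11) = -6/11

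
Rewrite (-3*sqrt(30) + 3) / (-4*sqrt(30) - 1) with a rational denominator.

Multiply numerator and denominator by -1 + 4*sqrt(30).
Denominator becomes -479; numerator becomes -363 + 15*sqrt(30).

(-15*sqrt(30) + 363)/479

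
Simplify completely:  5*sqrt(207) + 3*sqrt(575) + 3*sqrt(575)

5*sqrt(207) = 15*sqrt(23); 3*sqrt(575) = 15*sqrt(23); 3*sqrt(575) = 15*sqrt(23)
Combine: (15 + 15 + 15)·sqrt(23) = 45*sqrt(23)

45*sqrt(23)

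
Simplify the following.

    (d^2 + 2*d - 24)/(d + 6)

d - 4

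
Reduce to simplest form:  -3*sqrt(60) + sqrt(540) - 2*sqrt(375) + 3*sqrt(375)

3*sqrt(60) = 6*sqrt(15); sqrt(540) = 6*sqrt(15); 2*sqrt(375) = 10*sqrt(15); 3*sqrt(375) = 15*sqrt(15)
Combine: (-6 + 6 - 10 + 15)·sqrt(15) = 5*sqrt(15)

5*sqrt(15)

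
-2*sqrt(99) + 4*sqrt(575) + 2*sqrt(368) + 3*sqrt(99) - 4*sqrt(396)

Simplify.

-21*sqrt(11) + 28*sqrt(23)

2*sqrt(99) = 6*sqrt(11); 4*sqrt(575) = 20*sqrt(23); 2*sqrt(368) = 8*sqrt(23); 3*sqrt(99) = 9*sqrt(11); 4*sqrt(396) = 24*sqrt(11)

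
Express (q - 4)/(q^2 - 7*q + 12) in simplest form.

1/(q - 3)

Factor: q^2 - 7*q + 12 = (q - 3)*(q - 4)
Cancel the common factor (q - 4).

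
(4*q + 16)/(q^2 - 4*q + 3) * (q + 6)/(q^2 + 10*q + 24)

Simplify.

Factor: 4*q + 16 = 4*(q + 4);  q^2 - 4*q + 3 = (q - 3)*(q - 1);  q^2 + 10*q + 24 = (q + 4)*(q + 6)
Cancel the common factors (q + 6), (q + 4).

4/(q^2 - 4*q + 3)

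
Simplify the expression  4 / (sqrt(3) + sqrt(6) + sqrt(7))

Group as (sqrt(6) + sqrt(7)) + sqrt(3); multiply by (sqrt(6) + sqrt(7)) - sqrt(3), then rationalise the remaining surd.

(-6*sqrt(14) + 2*sqrt(7) + 4*sqrt(6) + 10*sqrt(3))/17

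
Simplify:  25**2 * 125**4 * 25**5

5**26

25**2 = 5**4; 125**4 = 5**12; 25**5 = 5**10
Combine exponents: 5**26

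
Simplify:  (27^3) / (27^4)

27^3 = 3^9; 27^4 = 3^12
Combine exponents: 3^(-3)

3^(-3)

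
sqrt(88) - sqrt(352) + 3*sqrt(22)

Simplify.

sqrt(22)

sqrt(88) = 2*sqrt(22); sqrt(352) = 4*sqrt(22); 3*sqrt(22) = 3*sqrt(22)
Combine: (2 - 4 + 3)·sqrt(22) = sqrt(22)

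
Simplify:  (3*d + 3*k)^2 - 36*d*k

9*(d - k)^2

Expanding gives 9*d^2 - 18*d*k + 9*k^2, a perfect square.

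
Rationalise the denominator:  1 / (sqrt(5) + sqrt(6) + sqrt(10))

Group as (sqrt(5) + sqrt(10)) + sqrt(6); multiply by (sqrt(5) + sqrt(10)) - sqrt(6), then rationalise the remaining surd.

(-20*sqrt(3) + sqrt(10) + 9*sqrt(6) + 11*sqrt(5))/119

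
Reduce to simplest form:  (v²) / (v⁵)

v^(-3)

Quotient: (v^-3)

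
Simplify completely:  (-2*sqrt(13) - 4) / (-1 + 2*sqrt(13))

(-56 - 10*sqrt(13))/51

Multiply numerator and denominator by -2*sqrt(13) - 1.
Denominator becomes -51; numerator becomes 10*sqrt(13) + 56.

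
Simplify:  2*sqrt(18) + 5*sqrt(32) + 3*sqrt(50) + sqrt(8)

2*sqrt(18) = 6*sqrt(2); 5*sqrt(32) = 20*sqrt(2); 3*sqrt(50) = 15*sqrt(2); sqrt(8) = 2*sqrt(2)
Combine: (6 + 20 + 15 + 2)·sqrt(2) = 43*sqrt(2)

43*sqrt(2)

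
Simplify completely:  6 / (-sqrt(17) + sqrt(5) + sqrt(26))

(-7*sqrt(17) - 2*sqrt(26) + 19*sqrt(5) + sqrt(2210))/27

Group as (sqrt(5) + sqrt(26)) - sqrt(17); multiply by (sqrt(5) + sqrt(26)) + sqrt(17), then rationalise the remaining surd.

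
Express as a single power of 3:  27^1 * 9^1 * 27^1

3^8

27^1 = 3^3; 9^1 = 3^2; 27^1 = 3^3
Combine exponents: 3^8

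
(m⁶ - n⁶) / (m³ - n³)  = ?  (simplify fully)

Factor m^6 - n^6 and cancel (m³ - n³).

m³ + n³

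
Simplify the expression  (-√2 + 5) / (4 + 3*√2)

Multiply numerator and denominator by -3*√2 + 4.
Denominator becomes -2; numerator becomes -19*√2 + 26.

(-26 + 19*√2)/2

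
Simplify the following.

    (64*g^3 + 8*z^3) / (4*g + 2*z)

Factor as (a+b)(a^2-ab+b^2) with a=(4*g), b=(2*z).

16*g^2 - 8*g*z + 4*z^2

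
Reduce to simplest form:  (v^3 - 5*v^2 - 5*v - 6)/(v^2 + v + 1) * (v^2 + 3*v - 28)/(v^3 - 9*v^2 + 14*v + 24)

(v + 7)/(v + 1)

Factor: v^3 - 5*v^2 - 5*v - 6 = (v - 6)*(v^2 + v + 1);  v^2 + 3*v - 28 = (v - 4)*(v + 7);  v^3 - 9*v^2 + 14*v + 24 = (v - 4)*(v - 6)*(v + 1)
Cancel the common factors (v^2 + v + 1), (v - 6), (v - 4).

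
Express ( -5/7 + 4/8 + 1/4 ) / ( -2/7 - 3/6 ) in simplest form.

-1/22

Numerator: -5/7 + 4/8 + 1/4 = 1/28
Denominator: -2/7 - 3/6 = -11/14
Divide: (1/28) · (-14/11) = -1/22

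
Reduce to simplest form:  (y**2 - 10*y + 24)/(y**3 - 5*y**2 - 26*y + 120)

1/(y + 5)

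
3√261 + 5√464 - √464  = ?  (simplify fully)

25*√29

3√261 = 9*√29; 5√464 = 20*√29; √464 = 4*√29
Combine: (9 + 20 - 4)·√29 = 25*√29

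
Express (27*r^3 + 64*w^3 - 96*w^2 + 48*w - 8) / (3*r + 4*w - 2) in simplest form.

Apply the sum-of-cubes factorisation and cancel (3*r + 4*w - 2).

9*r^2 - 12*r*w + 6*r + 16*w^2 - 16*w + 4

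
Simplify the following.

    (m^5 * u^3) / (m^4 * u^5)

Quotient: m^1 * (u^-2)

m/u^2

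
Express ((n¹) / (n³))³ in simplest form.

n^(-6)

Inside the bracket: (n^-2)
Raise to the power 3: (n^-6)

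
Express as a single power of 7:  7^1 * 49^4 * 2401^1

7^13

7^1 = 7^1; 49^4 = 7^8; 2401^1 = 7^4
Combine exponents: 7^13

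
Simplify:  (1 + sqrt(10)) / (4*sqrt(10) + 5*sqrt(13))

Multiply numerator and denominator by -5*sqrt(13) + 4*sqrt(10).
Denominator becomes -165; numerator becomes -5*sqrt(130) - 5*sqrt(13) + 4*sqrt(10) + 40.

(-40 - 4*sqrt(10) + 5*sqrt(13) + 5*sqrt(130))/165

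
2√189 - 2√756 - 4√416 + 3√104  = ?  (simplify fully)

-10*√26 - 6*√21

2√189 = 6*√21; 2√756 = 12*√21; 4√416 = 16*√26; 3√104 = 6*√26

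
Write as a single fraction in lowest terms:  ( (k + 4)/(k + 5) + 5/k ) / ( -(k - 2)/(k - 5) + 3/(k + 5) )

(-k³ - 4*k² + 20*k + 125)/(k³ + 5*k)

Numerator: (k + 4)/(k + 5) + 5/k = (k² + 9*k + 25)/(k² + 5*k)
Denominator: -(k - 2)/(k - 5) + 3/(k + 5) = (-k² - 5)/(k² - 25)
Divide: ((k² + 9*k + 25)/(k² + 5*k)) · ((k² - 25)/(-k² - 5)) = (-k³ - 4*k² + 20*k + 125)/(k³ + 5*k)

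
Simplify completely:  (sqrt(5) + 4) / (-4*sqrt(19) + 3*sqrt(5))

Multiply numerator and denominator by 3*sqrt(5) + 4*sqrt(19).
Denominator becomes -259; numerator becomes 15 + 12*sqrt(5) + 4*sqrt(95) + 16*sqrt(19).

(-16*sqrt(19) - 4*sqrt(95) - 12*sqrt(5) - 15)/259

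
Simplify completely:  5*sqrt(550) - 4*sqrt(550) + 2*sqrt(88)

9*sqrt(22)

5*sqrt(550) = 25*sqrt(22); 4*sqrt(550) = 20*sqrt(22); 2*sqrt(88) = 4*sqrt(22)
Combine: (25 - 20 + 4)·sqrt(22) = 9*sqrt(22)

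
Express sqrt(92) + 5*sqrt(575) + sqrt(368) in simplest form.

31*sqrt(23)

sqrt(92) = 2*sqrt(23); 5*sqrt(575) = 25*sqrt(23); sqrt(368) = 4*sqrt(23)
Combine: (2 + 25 + 4)·sqrt(23) = 31*sqrt(23)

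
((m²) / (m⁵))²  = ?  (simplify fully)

m^(-6)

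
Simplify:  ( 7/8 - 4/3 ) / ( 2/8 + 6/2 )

Numerator: 7/8 - 4/3 = -11/24
Denominator: 2/8 + 6/2 = 13/4
Divide: (-11/24) · (4/13) = -11/78

-11/78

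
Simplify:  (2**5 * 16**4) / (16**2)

2**13

2**5 = 2**5; 16**4 = 2**16; 16**2 = 2**8
Combine exponents: 2**13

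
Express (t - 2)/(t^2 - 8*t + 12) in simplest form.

1/(t - 6)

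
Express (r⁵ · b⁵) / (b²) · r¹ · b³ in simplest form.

Quotient: r⁵ · b³
Multiply by r¹ · b³: add exponents.

b⁶*r⁶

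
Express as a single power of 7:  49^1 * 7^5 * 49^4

7^15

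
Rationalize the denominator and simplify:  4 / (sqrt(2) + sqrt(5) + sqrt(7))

Group as (sqrt(5) + sqrt(7)) + sqrt(2); multiply by (sqrt(5) + sqrt(7)) - sqrt(2), then rationalise the remaining surd.

(-sqrt(70) + 2*sqrt(5) + 5*sqrt(2))/5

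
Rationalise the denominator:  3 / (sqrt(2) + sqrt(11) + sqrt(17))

(-sqrt(374) - 2*sqrt(17) + 4*sqrt(11) + 13*sqrt(2))/12

Group as (sqrt(2) + sqrt(11)) + sqrt(17); multiply by (sqrt(2) + sqrt(11)) - sqrt(17), then rationalise the remaining surd.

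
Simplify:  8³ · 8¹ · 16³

8³ = 2^9; 8¹ = 2^3; 16³ = 2^12
Combine exponents: 2^24

2^24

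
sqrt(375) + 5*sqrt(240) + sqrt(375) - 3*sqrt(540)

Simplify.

12*sqrt(15)

sqrt(375) = 5*sqrt(15); 5*sqrt(240) = 20*sqrt(15); sqrt(375) = 5*sqrt(15); 3*sqrt(540) = 18*sqrt(15)
Combine: (5 + 20 + 5 - 18)·sqrt(15) = 12*sqrt(15)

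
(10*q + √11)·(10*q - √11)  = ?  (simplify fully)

Difference of squares with P = 10*q, Q = √11.

100*q² - 11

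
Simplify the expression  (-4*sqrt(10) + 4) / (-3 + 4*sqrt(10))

(-148 + 4*sqrt(10))/151

Multiply numerator and denominator by -4*sqrt(10) - 3.
Denominator becomes -151; numerator becomes -4*sqrt(10) + 148.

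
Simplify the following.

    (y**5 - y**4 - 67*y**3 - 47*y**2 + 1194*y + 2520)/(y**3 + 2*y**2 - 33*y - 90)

y**2 - 3*y - 28

Factor: y**5 - y**4 - 67*y**3 - 47*y**2 + 1194*y + 2520 = (y + 5)*(y - 6)*(y + 4)*(y + 3)*(y - 7);  y**3 + 2*y**2 - 33*y - 90 = (y - 6)*(y + 3)*(y + 5)
Cancel the common factors (y + 3), (y + 5), (y - 6).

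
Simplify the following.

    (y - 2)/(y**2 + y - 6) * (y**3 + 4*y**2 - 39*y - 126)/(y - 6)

Factor: y**2 + y - 6 = (y + 3)*(y - 2);  y**3 + 4*y**2 - 39*y - 126 = (y - 6)*(y + 7)*(y + 3)
Cancel the common factors (y - 2), (y - 6), (y + 3).

y + 7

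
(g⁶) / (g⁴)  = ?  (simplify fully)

Quotient: g²

g²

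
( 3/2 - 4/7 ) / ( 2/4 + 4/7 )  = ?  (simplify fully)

Numerator: 3/2 - 4/7 = 13/14
Denominator: 2/4 + 4/7 = 15/14
Divide: (13/14) · (14/15) = 13/15

13/15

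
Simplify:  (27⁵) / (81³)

3^3

27⁵ = 3^15; 81³ = 3^12
Combine exponents: 3^3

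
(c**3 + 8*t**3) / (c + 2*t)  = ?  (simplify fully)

Factor as (a+b)(a**2-ab+b**2) with a=(2*t), b=c.

c**2 - 2*c*t + 4*t**2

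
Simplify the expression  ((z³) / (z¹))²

z⁴

Inside the bracket: z²
Raise to the power 2: z⁴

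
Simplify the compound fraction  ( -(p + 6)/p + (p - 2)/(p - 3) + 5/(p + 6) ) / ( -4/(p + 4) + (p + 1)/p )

(-27*p^2 + 432)/(p^4 + 4*p^3 - 11*p^2 - 6*p - 72)

Numerator: -(p + 6)/p + (p - 2)/(p - 3) + 5/(p + 6) = (-27*p + 108)/(p^3 + 3*p^2 - 18*p)
Denominator: -4/(p + 4) + (p + 1)/p = (p^2 + p + 4)/(p^2 + 4*p)
Divide: ((-27*p + 108)/(p^3 + 3*p^2 - 18*p)) · ((p^2 + 4*p)/(p^2 + p + 4)) = (-27*p^2 + 432)/(p^4 + 4*p^3 - 11*p^2 - 6*p - 72)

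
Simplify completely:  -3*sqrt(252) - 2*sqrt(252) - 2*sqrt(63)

-36*sqrt(7)

3*sqrt(252) = 18*sqrt(7); 2*sqrt(252) = 12*sqrt(7); 2*sqrt(63) = 6*sqrt(7)
Combine: (-18 - 12 - 6)·sqrt(7) = -36*sqrt(7)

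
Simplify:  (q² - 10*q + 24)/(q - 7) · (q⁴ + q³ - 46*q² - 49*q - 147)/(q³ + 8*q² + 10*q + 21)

q² - 10*q + 24

Factor: q² - 10*q + 24 = (q - 4)·(q - 6);  q⁴ + q³ - 46*q² - 49*q - 147 = (q² + q + 3)·(q - 7)·(q + 7);  q³ + 8*q² + 10*q + 21 = (q² + q + 3)·(q + 7)
Cancel the common factors (q² + q + 3), (q + 7), (q - 7).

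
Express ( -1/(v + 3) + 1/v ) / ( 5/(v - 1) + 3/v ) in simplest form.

Numerator: -1/(v + 3) + 1/v = 3/(v² + 3*v)
Denominator: 5/(v - 1) + 3/v = (8*v - 3)/(v² - v)
Divide: (3/(v² + 3*v)) · ((v² - v)/(8*v - 3)) = (3*v - 3)/(8*v² + 21*v - 9)

(3*v - 3)/(8*v² + 21*v - 9)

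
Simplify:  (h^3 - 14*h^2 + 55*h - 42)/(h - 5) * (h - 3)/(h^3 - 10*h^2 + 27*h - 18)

Factor: h^3 - 14*h^2 + 55*h - 42 = (h - 7)*(h - 6)*(h - 1);  h^3 - 10*h^2 + 27*h - 18 = (h - 1)*(h - 3)*(h - 6)
Cancel the common factors (h - 1), (h - 3), (h - 6).

(h - 7)/(h - 5)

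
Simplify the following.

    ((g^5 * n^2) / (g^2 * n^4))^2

Inside the bracket: g^3 * (n^-2)
Raise to the power 2: g^6 * (n^-4)

g^6/n^4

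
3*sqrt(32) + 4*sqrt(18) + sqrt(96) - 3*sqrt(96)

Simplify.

-8*sqrt(6) + 24*sqrt(2)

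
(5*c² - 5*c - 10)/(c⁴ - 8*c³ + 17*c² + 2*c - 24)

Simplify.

5/(c² - 7*c + 12)

Factor: 5*c² - 5*c - 10 = 5·(c - 2)·(c + 1);  c⁴ - 8*c³ + 17*c² + 2*c - 24 = (c - 4)·(c - 3)·(c - 2)·(c + 1)
Cancel the common factors (c - 2), (c + 1).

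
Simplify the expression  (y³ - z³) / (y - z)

Apply the difference-of-cubes factorisation and cancel (y - z).

y² + y*z + z²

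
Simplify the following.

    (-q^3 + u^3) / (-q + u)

q^2 + q*u + u^2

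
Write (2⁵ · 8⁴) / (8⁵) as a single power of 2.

2^2

2⁵ = 2^5; 8⁴ = 2^12; 8⁵ = 2^15
Combine exponents: 2^2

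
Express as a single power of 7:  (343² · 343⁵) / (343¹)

343² = 7^6; 343⁵ = 7^15; 343¹ = 7^3
Combine exponents: 7^18

7^18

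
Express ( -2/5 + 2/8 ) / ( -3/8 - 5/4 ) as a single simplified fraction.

Numerator: -2/5 + 2/8 = -3/20
Denominator: -3/8 - 5/4 = -13/8
Divide: (-3/20) · (-8/13) = 6/65

6/65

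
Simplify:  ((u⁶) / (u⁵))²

Inside the bracket: u¹
Raise to the power 2: u²

u²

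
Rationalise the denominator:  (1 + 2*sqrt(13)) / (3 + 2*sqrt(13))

Multiply numerator and denominator by -2*sqrt(13) + 3.
Denominator becomes -43; numerator becomes -49 + 4*sqrt(13).

(-4*sqrt(13) + 49)/43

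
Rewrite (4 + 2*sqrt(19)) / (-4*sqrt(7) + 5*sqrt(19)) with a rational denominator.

(16*sqrt(7) + 20*sqrt(19) + 8*sqrt(133) + 190)/363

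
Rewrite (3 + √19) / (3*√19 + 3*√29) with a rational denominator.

(-19 - 3*√19 + 3*√29 + √551)/30

Multiply numerator and denominator by -3*√29 + 3*√19.
Denominator becomes -90; numerator becomes -3*√551 - 9*√29 + 9*√19 + 57.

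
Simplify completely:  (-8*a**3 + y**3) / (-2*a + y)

4*a**2 + 2*a*y + y**2

y**3 - (2*a)**3 = (-2*a + y)(4*a**2 + 2*a*y + y**2).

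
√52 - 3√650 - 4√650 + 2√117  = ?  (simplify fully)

√52 = 2*√13; 3√650 = 15*√26; 4√650 = 20*√26; 2√117 = 6*√13

-35*√26 + 8*√13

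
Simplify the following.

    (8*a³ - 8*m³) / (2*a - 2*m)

4*a² + 4*a*m + 4*m²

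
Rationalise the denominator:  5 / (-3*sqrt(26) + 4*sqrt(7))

Multiply numerator and denominator by 4*sqrt(7) + 3*sqrt(26).
Denominator becomes -122; numerator becomes 20*sqrt(7) + 15*sqrt(26).

(-15*sqrt(26) - 20*sqrt(7))/122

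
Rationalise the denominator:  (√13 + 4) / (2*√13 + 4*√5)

(-4*√13 - 13 + 2*√65 + 8*√5)/14

Multiply numerator and denominator by -4*√5 + 2*√13.
Denominator becomes -28; numerator becomes -16*√5 - 4*√65 + 26 + 8*√13.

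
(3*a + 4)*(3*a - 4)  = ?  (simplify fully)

Difference of squares with P = 3*a, Q = 4.

9*a^2 - 16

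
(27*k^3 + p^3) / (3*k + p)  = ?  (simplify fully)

9*k^2 - 3*k*p + p^2

Factor as (a+b)(a^2-ab+b^2) with a=(3*k), b=p.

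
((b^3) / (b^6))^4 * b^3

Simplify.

b^(-9)

Inside the bracket: (b^-3)
Raise to the power 4: (b^-12)
Multiply by b^3: add exponents.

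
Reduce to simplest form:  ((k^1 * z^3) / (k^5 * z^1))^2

Inside the bracket: (k^-4) * z^2
Raise to the power 2: (k^-8) * z^4

z^4/k^8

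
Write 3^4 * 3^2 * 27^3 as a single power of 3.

3^15

3^4 = 3^4; 3^2 = 3^2; 27^3 = 3^9
Combine exponents: 3^15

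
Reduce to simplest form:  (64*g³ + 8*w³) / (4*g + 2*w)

16*g² - 8*g*w + 4*w²

Apply the sum-of-cubes factorisation and cancel (4*g + 2*w).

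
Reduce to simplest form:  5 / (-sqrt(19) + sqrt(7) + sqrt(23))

Group as (sqrt(7) + sqrt(23)) - sqrt(19); multiply by (sqrt(7) + sqrt(23)) + sqrt(19), then rationalise the remaining surd.

(-55*sqrt(19) + 15*sqrt(23) + 175*sqrt(7) + 10*sqrt(3059))/523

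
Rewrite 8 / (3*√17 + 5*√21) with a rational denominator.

(-6*√17 + 10*√21)/93

Multiply numerator and denominator by -3*√17 + 5*√21.
Denominator becomes 372; numerator becomes -24*√17 + 40*√21.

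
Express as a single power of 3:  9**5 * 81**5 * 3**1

3**31

9**5 = 3**10; 81**5 = 3**20; 3**1 = 3**1
Combine exponents: 3**31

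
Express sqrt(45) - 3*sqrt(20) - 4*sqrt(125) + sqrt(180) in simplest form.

sqrt(45) = 3*sqrt(5); 3*sqrt(20) = 6*sqrt(5); 4*sqrt(125) = 20*sqrt(5); sqrt(180) = 6*sqrt(5)
Combine: (3 - 6 - 20 + 6)·sqrt(5) = -17*sqrt(5)

-17*sqrt(5)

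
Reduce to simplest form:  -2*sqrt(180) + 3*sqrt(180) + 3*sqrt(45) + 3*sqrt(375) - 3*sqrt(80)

2*sqrt(180) = 12*sqrt(5); 3*sqrt(180) = 18*sqrt(5); 3*sqrt(45) = 9*sqrt(5); 3*sqrt(375) = 15*sqrt(15); 3*sqrt(80) = 12*sqrt(5)

3*sqrt(5) + 15*sqrt(15)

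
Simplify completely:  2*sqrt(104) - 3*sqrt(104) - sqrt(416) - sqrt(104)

-8*sqrt(26)

2*sqrt(104) = 4*sqrt(26); 3*sqrt(104) = 6*sqrt(26); sqrt(416) = 4*sqrt(26); sqrt(104) = 2*sqrt(26)
Combine: (4 - 6 - 4 - 2)·sqrt(26) = -8*sqrt(26)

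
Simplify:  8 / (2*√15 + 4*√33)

(-4*√15 + 8*√33)/117

Multiply numerator and denominator by -2*√15 + 4*√33.
Denominator becomes 468; numerator becomes -16*√15 + 32*√33.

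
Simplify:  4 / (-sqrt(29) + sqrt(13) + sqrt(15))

Group as (sqrt(13) + sqrt(15)) - sqrt(29); multiply by (sqrt(13) + sqrt(15)) + sqrt(29), then rationalise the remaining surd.

(4*sqrt(29) + 108*sqrt(15) + 124*sqrt(13) + 8*sqrt(5655))/779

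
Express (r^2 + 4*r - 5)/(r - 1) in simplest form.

r + 5

Factor: r^2 + 4*r - 5 = (r + 5)*(r - 1)
Cancel the common factor (r - 1).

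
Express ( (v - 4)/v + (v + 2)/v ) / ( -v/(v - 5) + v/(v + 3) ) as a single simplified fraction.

Numerator: (v - 4)/v + (v + 2)/v = (2*v - 2)/v
Denominator: -v/(v - 5) + v/(v + 3) = -8*v/(v^2 - 2*v - 15)
Divide: ((2*v - 2)/v) · (-(v^2 - 2*v - 15)/(8*v)) = (-v^3 + 3*v^2 + 13*v - 15)/(4*v^2)

(-v^3 + 3*v^2 + 13*v - 15)/(4*v^2)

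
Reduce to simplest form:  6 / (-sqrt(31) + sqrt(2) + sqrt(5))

Group as (sqrt(2) + sqrt(5)) - sqrt(31); multiply by (sqrt(2) + sqrt(5)) + sqrt(31), then rationalise the remaining surd.

(-36*sqrt(31) - 42*sqrt(5) - 51*sqrt(2) - 3*sqrt(310))/134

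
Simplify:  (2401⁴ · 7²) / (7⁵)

2401⁴ = 7^16; 7² = 7^2; 7⁵ = 7^5
Combine exponents: 7^13

7^13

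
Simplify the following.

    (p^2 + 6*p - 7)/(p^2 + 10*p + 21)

(p - 1)/(p + 3)

Factor: p^2 + 6*p - 7 = (p + 7)*(p - 1);  p^2 + 10*p + 21 = (p + 3)*(p + 7)
Cancel the common factor (p + 7).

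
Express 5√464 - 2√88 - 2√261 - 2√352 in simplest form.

-12*√22 + 14*√29

5√464 = 20*√29; 2√88 = 4*√22; 2√261 = 6*√29; 2√352 = 8*√22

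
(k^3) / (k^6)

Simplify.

Quotient: (k^-3)

k^(-3)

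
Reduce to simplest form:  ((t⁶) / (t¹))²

t^10

Inside the bracket: t⁵
Raise to the power 2: t^10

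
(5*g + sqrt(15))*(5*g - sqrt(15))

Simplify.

(5*g)^2 - (sqrt(15))^2 = 25*g^2 - 15.

25*g^2 - 15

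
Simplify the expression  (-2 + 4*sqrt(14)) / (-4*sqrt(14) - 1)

Multiply numerator and denominator by -1 + 4*sqrt(14).
Denominator becomes -223; numerator becomes -12*sqrt(14) + 226.

(-226 + 12*sqrt(14))/223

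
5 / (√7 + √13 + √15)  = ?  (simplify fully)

(-10*√1365 + 25*√15 + 45*√13 + 105*√7)/339

Group as (√7 + √13) + √15; multiply by (√7 + √13) - √15, then rationalise the remaining surd.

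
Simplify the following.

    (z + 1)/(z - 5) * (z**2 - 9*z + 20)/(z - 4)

Factor: z**2 - 9*z + 20 = (z - 5)*(z - 4)
Cancel the common factors (z - 5), (z - 4).

z + 1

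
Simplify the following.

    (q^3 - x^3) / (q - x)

Apply the difference-of-cubes factorisation and cancel (q - x).

q^2 + q*x + x^2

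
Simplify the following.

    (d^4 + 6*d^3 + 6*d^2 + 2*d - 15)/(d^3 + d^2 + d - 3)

d + 5

Factor: d^4 + 6*d^3 + 6*d^2 + 2*d - 15 = (d + 5)*(d - 1)*(d^2 + 2*d + 3);  d^3 + d^2 + d - 3 = (d^2 + 2*d + 3)*(d - 1)
Cancel the common factors (d^2 + 2*d + 3), (d - 1).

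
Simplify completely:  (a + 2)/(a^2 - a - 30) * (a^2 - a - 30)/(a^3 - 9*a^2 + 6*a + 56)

1/(a^2 - 11*a + 28)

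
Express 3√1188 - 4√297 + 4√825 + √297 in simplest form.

29*√33

3√1188 = 18*√33; 4√297 = 12*√33; 4√825 = 20*√33; √297 = 3*√33
Combine: (18 - 12 + 20 + 3)·√33 = 29*√33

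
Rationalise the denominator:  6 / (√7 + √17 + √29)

(-12*√3451 - 30*√29 + 114*√17 + 234*√7)/451

Group as (√7 + √29) + √17; multiply by (√7 + √29) - √17, then rationalise the remaining surd.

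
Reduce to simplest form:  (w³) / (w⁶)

Quotient: (w^-3)

w^(-3)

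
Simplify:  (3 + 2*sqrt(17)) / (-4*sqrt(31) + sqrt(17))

Multiply numerator and denominator by sqrt(17) + 4*sqrt(31).
Denominator becomes -479; numerator becomes 3*sqrt(17) + 34 + 12*sqrt(31) + 8*sqrt(527).

(-8*sqrt(527) - 12*sqrt(31) - 34 - 3*sqrt(17))/479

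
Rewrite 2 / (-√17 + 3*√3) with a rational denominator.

Multiply numerator and denominator by √17 + 3*√3.
Denominator becomes 10; numerator becomes 2*√17 + 6*√3.

(√17 + 3*√3)/5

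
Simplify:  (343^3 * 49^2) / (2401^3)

343^3 = 7^9; 49^2 = 7^4; 2401^3 = 7^12
Combine exponents: 7^1

7^1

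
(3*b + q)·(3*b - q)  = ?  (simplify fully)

9*b² - q²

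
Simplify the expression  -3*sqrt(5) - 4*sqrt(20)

-11*sqrt(5)

3*sqrt(5) = 3*sqrt(5); 4*sqrt(20) = 8*sqrt(5)
Combine: (-3 - 8)·sqrt(5) = -11*sqrt(5)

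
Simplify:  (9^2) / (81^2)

9^2 = 3^4; 81^2 = 3^8
Combine exponents: 3^(-4)

3^(-4)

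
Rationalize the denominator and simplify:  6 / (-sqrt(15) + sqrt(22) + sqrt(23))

Group as (sqrt(22) + sqrt(23)) - sqrt(15); multiply by (sqrt(22) + sqrt(23)) + sqrt(15), then rationalise the remaining surd.

(-45*sqrt(15) + 21*sqrt(23) + 24*sqrt(22) + 3*sqrt(7590))/281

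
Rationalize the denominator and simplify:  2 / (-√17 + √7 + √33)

Group as (√7 + √33) - √17; multiply by (√7 + √33) + √17, then rationalise the remaining surd.

(-46*√17 - 18*√33 + 86*√7 + 4*√3927)/395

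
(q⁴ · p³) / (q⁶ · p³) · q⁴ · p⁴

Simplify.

p⁴*q²

Quotient: (q^-2)
Multiply by q⁴ · p⁴: add exponents.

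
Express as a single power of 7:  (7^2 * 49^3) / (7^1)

7^2 = 7^2; 49^3 = 7^6; 7^1 = 7^1
Combine exponents: 7^7

7^7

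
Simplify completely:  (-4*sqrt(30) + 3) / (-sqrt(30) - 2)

(-11*sqrt(30) + 126)/26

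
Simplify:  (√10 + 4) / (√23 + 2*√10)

(-4*√23 - √230 + 20 + 8*√10)/17

Multiply numerator and denominator by -√23 + 2*√10.
Denominator becomes 17; numerator becomes -4*√23 - √230 + 20 + 8*√10.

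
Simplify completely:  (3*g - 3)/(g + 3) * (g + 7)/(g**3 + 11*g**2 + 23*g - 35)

Factor: 3*g - 3 = 3*(g - 1);  g**3 + 11*g**2 + 23*g - 35 = (g + 5)*(g - 1)*(g + 7)
Cancel the common factors (g + 7), (g - 1).

3/(g**2 + 8*g + 15)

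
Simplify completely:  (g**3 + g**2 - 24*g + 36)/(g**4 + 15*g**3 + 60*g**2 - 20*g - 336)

(g - 3)/(g**2 + 11*g + 28)

Factor: g**3 + g**2 - 24*g + 36 = (g - 3)*(g - 2)*(g + 6);  g**4 + 15*g**3 + 60*g**2 - 20*g - 336 = (g + 7)*(g - 2)*(g + 6)*(g + 4)
Cancel the common factors (g + 6), (g - 2).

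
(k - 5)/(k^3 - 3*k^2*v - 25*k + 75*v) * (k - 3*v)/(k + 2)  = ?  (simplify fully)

Factor: k^3 - 3*k^2*v - 25*k + 75*v = (k - 3*v)*(k + 5)*(k - 5)
Cancel the common factors (k - 5), (k - 3*v).

1/(k^2 + 7*k + 10)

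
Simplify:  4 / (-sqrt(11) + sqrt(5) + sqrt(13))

(-28*sqrt(11) + 12*sqrt(13) + 76*sqrt(5) + 8*sqrt(715))/211

Group as (sqrt(5) + sqrt(13)) - sqrt(11); multiply by (sqrt(5) + sqrt(13)) + sqrt(11), then rationalise the remaining surd.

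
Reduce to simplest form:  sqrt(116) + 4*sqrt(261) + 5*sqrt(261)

29*sqrt(29)

sqrt(116) = 2*sqrt(29); 4*sqrt(261) = 12*sqrt(29); 5*sqrt(261) = 15*sqrt(29)
Combine: (2 + 12 + 15)·sqrt(29) = 29*sqrt(29)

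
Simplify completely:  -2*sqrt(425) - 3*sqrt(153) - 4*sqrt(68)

2*sqrt(425) = 10*sqrt(17); 3*sqrt(153) = 9*sqrt(17); 4*sqrt(68) = 8*sqrt(17)
Combine: (-10 - 9 - 8)·sqrt(17) = -27*sqrt(17)

-27*sqrt(17)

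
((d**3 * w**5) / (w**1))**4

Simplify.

d**12*w**16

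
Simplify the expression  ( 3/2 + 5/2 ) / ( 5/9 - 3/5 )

-90

Numerator: 3/2 + 5/2 = 4
Denominator: 5/9 - 3/5 = -2/45
Divide: (4) · (-45/2) = -90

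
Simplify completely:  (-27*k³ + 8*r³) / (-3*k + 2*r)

9*k² + 6*k*r + 4*r²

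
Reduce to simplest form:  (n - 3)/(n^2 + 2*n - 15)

1/(n + 5)

Factor: n^2 + 2*n - 15 = (n + 5)*(n - 3)
Cancel the common factor (n - 3).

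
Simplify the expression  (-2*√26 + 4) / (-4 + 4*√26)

Multiply numerator and denominator by -4*√26 - 4.
Denominator becomes -400; numerator becomes -8*√26 + 192.

(-24 + √26)/50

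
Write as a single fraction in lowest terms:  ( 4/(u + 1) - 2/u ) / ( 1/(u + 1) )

(2*u - 2)/u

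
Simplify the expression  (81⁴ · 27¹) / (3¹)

3^18

81⁴ = 3^16; 27¹ = 3^3; 3¹ = 3^1
Combine exponents: 3^18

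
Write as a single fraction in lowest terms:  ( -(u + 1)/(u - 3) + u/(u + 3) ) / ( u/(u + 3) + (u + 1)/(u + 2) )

Numerator: -(u + 1)/(u - 3) + u/(u + 3) = (-7*u - 3)/(u**2 - 9)
Denominator: u/(u + 3) + (u + 1)/(u + 2) = (2*u**2 + 6*u + 3)/(u**2 + 5*u + 6)
Divide: ((-7*u - 3)/(u**2 - 9)) · ((u**2 + 5*u + 6)/(2*u**2 + 6*u + 3)) = (-7*u**2 - 17*u - 6)/(2*u**3 - 15*u - 9)

(-7*u**2 - 17*u - 6)/(2*u**3 - 15*u - 9)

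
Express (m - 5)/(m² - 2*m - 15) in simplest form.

Factor: m² - 2*m - 15 = (m - 5)·(m + 3)
Cancel the common factor (m - 5).

1/(m + 3)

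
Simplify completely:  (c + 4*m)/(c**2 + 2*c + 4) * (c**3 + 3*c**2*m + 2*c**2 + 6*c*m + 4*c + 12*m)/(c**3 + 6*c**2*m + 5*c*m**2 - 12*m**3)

1/(c - m)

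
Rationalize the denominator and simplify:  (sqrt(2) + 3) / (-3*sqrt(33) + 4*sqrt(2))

Multiply numerator and denominator by 4*sqrt(2) + 3*sqrt(33).
Denominator becomes -265; numerator becomes 8 + 12*sqrt(2) + 3*sqrt(66) + 9*sqrt(33).

(-9*sqrt(33) - 3*sqrt(66) - 12*sqrt(2) - 8)/265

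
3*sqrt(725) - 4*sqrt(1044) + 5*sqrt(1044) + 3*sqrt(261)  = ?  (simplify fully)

30*sqrt(29)

3*sqrt(725) = 15*sqrt(29); 4*sqrt(1044) = 24*sqrt(29); 5*sqrt(1044) = 30*sqrt(29); 3*sqrt(261) = 9*sqrt(29)
Combine: (15 - 24 + 30 + 9)·sqrt(29) = 30*sqrt(29)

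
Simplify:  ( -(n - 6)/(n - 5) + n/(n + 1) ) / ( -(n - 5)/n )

Numerator: -(n - 6)/(n - 5) + n/(n + 1) = 6/(n**2 - 4*n - 5)
Denominator: -(n - 5)/n = (-n + 5)/n
Divide: (6/(n**2 - 4*n - 5)) · (n/(-n + 5)) = -6*n/(n**3 - 9*n**2 + 15*n + 25)

-6*n/(n**3 - 9*n**2 + 15*n + 25)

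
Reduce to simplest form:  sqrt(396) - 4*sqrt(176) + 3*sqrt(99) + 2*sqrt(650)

-sqrt(11) + 10*sqrt(26)

sqrt(396) = 6*sqrt(11); 4*sqrt(176) = 16*sqrt(11); 3*sqrt(99) = 9*sqrt(11); 2*sqrt(650) = 10*sqrt(26)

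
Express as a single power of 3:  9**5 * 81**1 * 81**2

3**22

9**5 = 3**10; 81**1 = 3**4; 81**2 = 3**8
Combine exponents: 3**22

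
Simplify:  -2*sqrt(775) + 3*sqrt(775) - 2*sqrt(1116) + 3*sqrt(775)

8*sqrt(31)

2*sqrt(775) = 10*sqrt(31); 3*sqrt(775) = 15*sqrt(31); 2*sqrt(1116) = 12*sqrt(31); 3*sqrt(775) = 15*sqrt(31)
Combine: (-10 + 15 - 12 + 15)·sqrt(31) = 8*sqrt(31)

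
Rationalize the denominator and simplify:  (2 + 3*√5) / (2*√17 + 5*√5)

(-6*√85 - 4*√17 + 10*√5 + 75)/57

Multiply numerator and denominator by -2*√17 + 5*√5.
Denominator becomes 57; numerator becomes -6*√85 - 4*√17 + 10*√5 + 75.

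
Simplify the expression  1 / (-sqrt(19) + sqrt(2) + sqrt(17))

(2*sqrt(17) + 17*sqrt(2) + sqrt(646))/68

Group as (sqrt(2) + sqrt(17)) - sqrt(19); multiply by (sqrt(2) + sqrt(17)) + sqrt(19), then rationalise the remaining surd.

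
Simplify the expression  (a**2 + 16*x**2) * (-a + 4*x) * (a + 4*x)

-a**4 + 256*x**4

((4*x)+a)((4*x)-a) = -a**2 + 16*x**2; continue pairing.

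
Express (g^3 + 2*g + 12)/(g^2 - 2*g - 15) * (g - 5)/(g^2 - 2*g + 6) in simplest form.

Factor: g^3 + 2*g + 12 = (g^2 - 2*g + 6)*(g + 2);  g^2 - 2*g - 15 = (g + 3)*(g - 5)
Cancel the common factors (g^2 - 2*g + 6), (g - 5).

(g + 2)/(g + 3)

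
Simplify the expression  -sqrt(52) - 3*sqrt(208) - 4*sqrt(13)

sqrt(52) = 2*sqrt(13); 3*sqrt(208) = 12*sqrt(13); 4*sqrt(13) = 4*sqrt(13)
Combine: (-2 - 12 - 4)·sqrt(13) = -18*sqrt(13)

-18*sqrt(13)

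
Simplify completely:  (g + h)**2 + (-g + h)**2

2*g**2 + 2*h**2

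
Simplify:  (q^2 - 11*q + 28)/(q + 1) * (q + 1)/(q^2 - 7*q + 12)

Factor: q^2 - 11*q + 28 = (q - 7)*(q - 4);  q^2 - 7*q + 12 = (q - 3)*(q - 4)
Cancel the common factors (q + 1), (q - 4).

(q - 7)/(q - 3)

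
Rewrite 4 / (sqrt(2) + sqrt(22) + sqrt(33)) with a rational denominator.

Group as (sqrt(22) + sqrt(33)) + sqrt(2); multiply by (sqrt(22) + sqrt(33)) - sqrt(2), then rationalise the remaining surd.

(-176*sqrt(3) - 36*sqrt(33) + 52*sqrt(22) + 212*sqrt(2))/95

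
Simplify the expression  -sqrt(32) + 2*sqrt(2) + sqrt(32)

2*sqrt(2)

sqrt(32) = 4*sqrt(2); 2*sqrt(2) = 2*sqrt(2); sqrt(32) = 4*sqrt(2)
Combine: (-4 + 2 + 4)·sqrt(2) = 2*sqrt(2)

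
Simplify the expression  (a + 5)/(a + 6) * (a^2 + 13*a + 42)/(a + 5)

a + 7

Factor: a^2 + 13*a + 42 = (a + 6)*(a + 7)
Cancel the common factors (a + 5), (a + 6).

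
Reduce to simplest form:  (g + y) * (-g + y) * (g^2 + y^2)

-g^4 + y^4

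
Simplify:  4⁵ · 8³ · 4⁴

4⁵ = 2^10; 8³ = 2^9; 4⁴ = 2^8
Combine exponents: 2^27

2^27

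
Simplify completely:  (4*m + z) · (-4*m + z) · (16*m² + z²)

-256*m⁴ + z⁴

(z+(4*m))(z-(4*m)) = -16*m² + z²; continue pairing.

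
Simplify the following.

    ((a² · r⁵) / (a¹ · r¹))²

a²*r⁸

Inside the bracket: a¹ · r⁴
Raise to the power 2: a² · r⁸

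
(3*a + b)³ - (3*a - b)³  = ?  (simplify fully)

2*b*(27*a² + b²)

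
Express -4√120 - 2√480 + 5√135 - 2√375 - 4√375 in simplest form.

4√120 = 8*√30; 2√480 = 8*√30; 5√135 = 15*√15; 2√375 = 10*√15; 4√375 = 20*√15

-16*√30 - 15*√15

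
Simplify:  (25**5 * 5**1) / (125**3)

5**2

25**5 = 5**10; 5**1 = 5**1; 125**3 = 5**9
Combine exponents: 5**2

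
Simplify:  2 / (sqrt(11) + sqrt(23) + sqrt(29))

Group as (sqrt(11) + sqrt(29)) + sqrt(23); multiply by (sqrt(11) + sqrt(29)) - sqrt(23), then rationalise the remaining surd.

(-4*sqrt(7337) + 10*sqrt(29) + 34*sqrt(23) + 82*sqrt(11))/987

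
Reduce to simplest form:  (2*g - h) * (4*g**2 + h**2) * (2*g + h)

Pair the conjugate factors: ((2*g)+h)((2*g)-h) = 4*g**2 - h**2, then repeat with the next factor.

16*g**4 - h**4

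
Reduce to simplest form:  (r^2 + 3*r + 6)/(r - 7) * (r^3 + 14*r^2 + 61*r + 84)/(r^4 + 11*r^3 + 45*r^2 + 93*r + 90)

(r^2 + 11*r + 28)/(r^2 - 2*r - 35)

Factor: r^3 + 14*r^2 + 61*r + 84 = (r + 4)*(r + 7)*(r + 3);  r^4 + 11*r^3 + 45*r^2 + 93*r + 90 = (r + 5)*(r^2 + 3*r + 6)*(r + 3)
Cancel the common factors (r^2 + 3*r + 6), (r + 3).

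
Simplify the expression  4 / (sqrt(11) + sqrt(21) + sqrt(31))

(-8*sqrt(7161) + 4*sqrt(31) + 84*sqrt(21) + 164*sqrt(11))/923

Group as (sqrt(11) + sqrt(31)) + sqrt(21); multiply by (sqrt(11) + sqrt(31)) - sqrt(21), then rationalise the remaining surd.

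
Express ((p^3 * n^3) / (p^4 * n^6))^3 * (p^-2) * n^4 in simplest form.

Inside the bracket: (p^-1) * (n^-3)
Raise to the power 3: (p^-3) * (n^-9)
Multiply by (p^-2) * n^4: add exponents.

1/(n^5*p^5)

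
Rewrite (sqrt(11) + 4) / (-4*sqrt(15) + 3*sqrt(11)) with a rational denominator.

(-16*sqrt(15) - 4*sqrt(165) - 12*sqrt(11) - 33)/141

Multiply numerator and denominator by 3*sqrt(11) + 4*sqrt(15).
Denominator becomes -141; numerator becomes 33 + 12*sqrt(11) + 4*sqrt(165) + 16*sqrt(15).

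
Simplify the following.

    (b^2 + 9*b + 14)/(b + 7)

Factor: b^2 + 9*b + 14 = (b + 2)*(b + 7)
Cancel the common factor (b + 7).

b + 2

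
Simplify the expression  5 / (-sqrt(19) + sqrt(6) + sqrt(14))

(-sqrt(19) + 11*sqrt(14) + 27*sqrt(6) + 4*sqrt(399))/67

Group as (sqrt(6) + sqrt(14)) - sqrt(19); multiply by (sqrt(6) + sqrt(14)) + sqrt(19), then rationalise the remaining surd.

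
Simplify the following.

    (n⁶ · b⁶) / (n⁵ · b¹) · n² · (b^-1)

Quotient: n¹ · b⁵
Multiply by n² · (b^-1): add exponents.

b⁴*n³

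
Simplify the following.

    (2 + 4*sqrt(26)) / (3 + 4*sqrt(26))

Multiply numerator and denominator by -4*sqrt(26) + 3.
Denominator becomes -407; numerator becomes -410 + 4*sqrt(26).

(-4*sqrt(26) + 410)/407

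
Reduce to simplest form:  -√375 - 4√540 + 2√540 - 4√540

√375 = 5*√15; 4√540 = 24*√15; 2√540 = 12*√15; 4√540 = 24*√15
Combine: (-5 - 24 + 12 - 24)·√15 = -41*√15

-41*√15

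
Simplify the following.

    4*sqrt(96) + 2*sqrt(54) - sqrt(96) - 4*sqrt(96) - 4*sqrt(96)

-14*sqrt(6)

4*sqrt(96) = 16*sqrt(6); 2*sqrt(54) = 6*sqrt(6); sqrt(96) = 4*sqrt(6); 4*sqrt(96) = 16*sqrt(6); 4*sqrt(96) = 16*sqrt(6)
Combine: (16 + 6 - 4 - 16 - 16)·sqrt(6) = -14*sqrt(6)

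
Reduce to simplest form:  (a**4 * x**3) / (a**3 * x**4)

Quotient: a**1 * (x**-1)

a/x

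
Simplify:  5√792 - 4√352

14*√22

5√792 = 30*√22; 4√352 = 16*√22
Combine: (30 - 16)·√22 = 14*√22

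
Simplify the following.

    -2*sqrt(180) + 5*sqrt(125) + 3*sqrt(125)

2*sqrt(180) = 12*sqrt(5); 5*sqrt(125) = 25*sqrt(5); 3*sqrt(125) = 15*sqrt(5)
Combine: (-12 + 25 + 15)·sqrt(5) = 28*sqrt(5)

28*sqrt(5)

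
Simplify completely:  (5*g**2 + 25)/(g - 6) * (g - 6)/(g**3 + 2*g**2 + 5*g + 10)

5/(g + 2)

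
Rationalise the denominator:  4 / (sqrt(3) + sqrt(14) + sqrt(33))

Group as (sqrt(3) + sqrt(33)) + sqrt(14); multiply by (sqrt(3) + sqrt(33)) - sqrt(14), then rationalise the remaining surd.

(-11*sqrt(14) - 22*sqrt(3) + 3*sqrt(154) + 8*sqrt(33))/11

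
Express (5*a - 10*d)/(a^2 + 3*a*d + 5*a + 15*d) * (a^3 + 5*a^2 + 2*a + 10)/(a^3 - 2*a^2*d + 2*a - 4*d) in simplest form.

Factor: 5*a - 10*d = 5*(a - 2*d);  a^2 + 3*a*d + 5*a + 15*d = (a + 5)*(a + 3*d);  a^3 + 5*a^2 + 2*a + 10 = (a + 5)*(a^2 + 2);  a^3 - 2*a^2*d + 2*a - 4*d = (a^2 + 2)*(a - 2*d)
Cancel the common factors (a^2 + 2), (a + 5), (a - 2*d).

5/(a + 3*d)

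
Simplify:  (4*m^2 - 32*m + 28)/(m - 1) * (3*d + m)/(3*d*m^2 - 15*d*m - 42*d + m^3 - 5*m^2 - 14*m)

4/(m + 2)

Factor: 4*m^2 - 32*m + 28 = 4*(m - 1)*(m - 7);  3*d*m^2 - 15*d*m - 42*d + m^3 - 5*m^2 - 14*m = (m + 2)*(m - 7)*(3*d + m)
Cancel the common factors (m - 1), (3*d + m), (m - 7).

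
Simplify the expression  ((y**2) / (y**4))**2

y**(-4)

Inside the bracket: (y**-2)
Raise to the power 2: (y**-4)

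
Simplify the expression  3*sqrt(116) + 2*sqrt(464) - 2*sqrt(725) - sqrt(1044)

3*sqrt(116) = 6*sqrt(29); 2*sqrt(464) = 8*sqrt(29); 2*sqrt(725) = 10*sqrt(29); sqrt(1044) = 6*sqrt(29)
Combine: (6 + 8 - 10 - 6)·sqrt(29) = -2*sqrt(29)

-2*sqrt(29)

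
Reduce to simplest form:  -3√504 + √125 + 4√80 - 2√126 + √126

3√504 = 18*√14; √125 = 5*√5; 4√80 = 16*√5; 2√126 = 6*√14; √126 = 3*√14

-21*√14 + 21*√5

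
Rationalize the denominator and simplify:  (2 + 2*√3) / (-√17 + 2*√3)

(-2*√51 - 12 - 2*√17 - 4*√3)/5

Multiply numerator and denominator by 2*√3 + √17.
Denominator becomes -5; numerator becomes 4*√3 + 2*√17 + 12 + 2*√51.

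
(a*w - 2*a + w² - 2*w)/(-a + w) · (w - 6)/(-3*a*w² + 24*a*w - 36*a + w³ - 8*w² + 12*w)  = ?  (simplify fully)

Factor: a*w - 2*a + w² - 2*w = (w - 2)·(a + w);  -3*a*w² + 24*a*w - 36*a + w³ - 8*w² + 12*w = (w - 6)·(w - 2)·(-3*a + w)
Cancel the common factors (w - 6), (w - 2).

(a + w)/(3*a² - 4*a*w + w²)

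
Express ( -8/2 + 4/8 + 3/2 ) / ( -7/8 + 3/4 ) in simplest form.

16

Numerator: -8/2 + 4/8 + 3/2 = -2
Denominator: -7/8 + 3/4 = -1/8
Divide: (-2) · (-8) = 16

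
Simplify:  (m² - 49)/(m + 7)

m - 7

Factor: m² - 49 = (m + 7)·(m - 7)
Cancel the common factor (m + 7).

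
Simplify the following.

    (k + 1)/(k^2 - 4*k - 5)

1/(k - 5)

Factor: k^2 - 4*k - 5 = (k + 1)*(k - 5)
Cancel the common factor (k + 1).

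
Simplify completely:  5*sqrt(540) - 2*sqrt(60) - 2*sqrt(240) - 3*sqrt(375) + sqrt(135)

6*sqrt(15)

5*sqrt(540) = 30*sqrt(15); 2*sqrt(60) = 4*sqrt(15); 2*sqrt(240) = 8*sqrt(15); 3*sqrt(375) = 15*sqrt(15); sqrt(135) = 3*sqrt(15)
Combine: (30 - 4 - 8 - 15 + 3)·sqrt(15) = 6*sqrt(15)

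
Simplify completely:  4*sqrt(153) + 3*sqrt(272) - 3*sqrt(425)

9*sqrt(17)

4*sqrt(153) = 12*sqrt(17); 3*sqrt(272) = 12*sqrt(17); 3*sqrt(425) = 15*sqrt(17)
Combine: (12 + 12 - 15)·sqrt(17) = 9*sqrt(17)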